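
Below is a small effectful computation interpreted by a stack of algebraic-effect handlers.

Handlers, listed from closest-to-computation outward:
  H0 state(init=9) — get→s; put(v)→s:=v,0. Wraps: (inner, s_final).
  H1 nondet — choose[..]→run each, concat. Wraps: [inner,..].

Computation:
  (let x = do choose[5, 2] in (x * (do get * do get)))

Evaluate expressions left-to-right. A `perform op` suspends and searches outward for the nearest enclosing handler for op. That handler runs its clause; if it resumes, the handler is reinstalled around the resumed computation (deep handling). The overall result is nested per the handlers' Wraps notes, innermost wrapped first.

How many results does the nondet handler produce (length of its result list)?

Answer: 2

Working:
choose[5, 2] @ H1
  branch[0] choose=5:
    get @ H0 ⇒ 9
    get @ H0 ⇒ 9
    H0 returns (405, 9)
    H1 returns [(405, 9)]
  branch[1] choose=2:
    get @ H0 ⇒ 9
    get @ H0 ⇒ 9
    H0 returns (162, 9)
    H1 returns [(162, 9)]
= [(405, 9), (162, 9)]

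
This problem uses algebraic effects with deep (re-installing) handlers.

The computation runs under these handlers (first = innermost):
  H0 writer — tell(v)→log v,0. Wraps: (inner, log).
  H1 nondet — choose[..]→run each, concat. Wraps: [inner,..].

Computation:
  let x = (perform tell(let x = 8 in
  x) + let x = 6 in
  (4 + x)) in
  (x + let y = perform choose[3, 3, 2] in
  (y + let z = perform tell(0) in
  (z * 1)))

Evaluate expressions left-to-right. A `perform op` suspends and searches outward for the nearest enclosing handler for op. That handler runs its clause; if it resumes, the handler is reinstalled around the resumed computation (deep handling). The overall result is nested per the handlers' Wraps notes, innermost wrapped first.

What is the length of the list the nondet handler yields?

Step-by-step:
tell(8) @ H0 ⇒ log+=8
choose[3, 3, 2] @ H1
  branch[0] choose=3:
    tell(0) @ H0 ⇒ log+=0
    H0 returns (13, (8, 0))
    H1 returns [(13, (8, 0))]
  branch[1] choose=3:
    tell(0) @ H0 ⇒ log+=0
    H0 returns (13, (8, 0))
    H1 returns [(13, (8, 0))]
  branch[2] choose=2:
    tell(0) @ H0 ⇒ log+=0
    H0 returns (12, (8, 0))
    H1 returns [(12, (8, 0))]
= [(13, (8, 0)), (13, (8, 0)), (12, (8, 0))]

Answer: 3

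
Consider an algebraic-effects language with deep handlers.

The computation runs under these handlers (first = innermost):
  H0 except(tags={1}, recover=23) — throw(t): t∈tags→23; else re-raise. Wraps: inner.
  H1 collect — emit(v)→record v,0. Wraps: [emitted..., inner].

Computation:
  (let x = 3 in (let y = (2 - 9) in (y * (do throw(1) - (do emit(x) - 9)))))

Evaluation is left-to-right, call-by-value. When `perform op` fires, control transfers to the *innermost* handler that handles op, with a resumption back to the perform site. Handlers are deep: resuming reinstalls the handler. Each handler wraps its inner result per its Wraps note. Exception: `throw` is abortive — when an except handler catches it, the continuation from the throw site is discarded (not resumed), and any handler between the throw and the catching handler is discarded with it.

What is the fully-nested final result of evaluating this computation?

Answer: [23]

Evaluation trace:
throw(1) @ H0 caught ⇒ 23
H1 returns [23]
= [23]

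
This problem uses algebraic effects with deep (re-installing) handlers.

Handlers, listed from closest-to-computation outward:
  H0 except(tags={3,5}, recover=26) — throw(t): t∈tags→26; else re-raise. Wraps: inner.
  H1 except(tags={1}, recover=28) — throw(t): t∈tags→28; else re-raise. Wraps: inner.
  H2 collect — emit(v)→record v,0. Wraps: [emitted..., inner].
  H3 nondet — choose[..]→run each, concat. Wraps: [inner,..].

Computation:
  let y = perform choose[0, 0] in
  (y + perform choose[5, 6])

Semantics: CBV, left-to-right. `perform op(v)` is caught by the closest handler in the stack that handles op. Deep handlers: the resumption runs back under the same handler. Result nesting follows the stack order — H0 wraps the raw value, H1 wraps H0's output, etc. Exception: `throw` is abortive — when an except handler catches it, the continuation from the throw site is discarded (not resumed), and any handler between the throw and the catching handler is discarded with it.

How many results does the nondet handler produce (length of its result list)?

Evaluation trace:
choose[0, 0] @ H3
  branch[0] choose=0:
    choose[5, 6] @ H3
      branch[0] choose=5:
        H0 returns 5
        H1 returns 5
        H2 returns [5]
        H3 returns [[5]]
      branch[1] choose=6:
        H0 returns 6
        H1 returns 6
        H2 returns [6]
        H3 returns [[6]]
  branch[1] choose=0:
    choose[5, 6] @ H3
      branch[0] choose=5:
        H0 returns 5
        H1 returns 5
        H2 returns [5]
        H3 returns [[5]]
      branch[1] choose=6:
        H0 returns 6
        H1 returns 6
        H2 returns [6]
        H3 returns [[6]]
= [[5], [6], [5], [6]]

Answer: 4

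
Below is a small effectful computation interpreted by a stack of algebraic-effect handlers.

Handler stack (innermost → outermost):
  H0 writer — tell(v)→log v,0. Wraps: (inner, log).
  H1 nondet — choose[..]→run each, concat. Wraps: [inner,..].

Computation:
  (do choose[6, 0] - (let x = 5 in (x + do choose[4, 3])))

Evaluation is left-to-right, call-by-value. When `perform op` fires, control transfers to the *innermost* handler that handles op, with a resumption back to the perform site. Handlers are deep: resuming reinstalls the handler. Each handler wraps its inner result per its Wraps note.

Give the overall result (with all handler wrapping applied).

Step-by-step:
choose[6, 0] @ H1
  branch[0] choose=6:
    choose[4, 3] @ H1
      branch[0] choose=4:
        H0 returns (-3, ())
        H1 returns [(-3, ())]
      branch[1] choose=3:
        H0 returns (-2, ())
        H1 returns [(-2, ())]
  branch[1] choose=0:
    choose[4, 3] @ H1
      branch[0] choose=4:
        H0 returns (-9, ())
        H1 returns [(-9, ())]
      branch[1] choose=3:
        H0 returns (-8, ())
        H1 returns [(-8, ())]
= [(-3, ()), (-2, ()), (-9, ()), (-8, ())]

Answer: [(-3, ()), (-2, ()), (-9, ()), (-8, ())]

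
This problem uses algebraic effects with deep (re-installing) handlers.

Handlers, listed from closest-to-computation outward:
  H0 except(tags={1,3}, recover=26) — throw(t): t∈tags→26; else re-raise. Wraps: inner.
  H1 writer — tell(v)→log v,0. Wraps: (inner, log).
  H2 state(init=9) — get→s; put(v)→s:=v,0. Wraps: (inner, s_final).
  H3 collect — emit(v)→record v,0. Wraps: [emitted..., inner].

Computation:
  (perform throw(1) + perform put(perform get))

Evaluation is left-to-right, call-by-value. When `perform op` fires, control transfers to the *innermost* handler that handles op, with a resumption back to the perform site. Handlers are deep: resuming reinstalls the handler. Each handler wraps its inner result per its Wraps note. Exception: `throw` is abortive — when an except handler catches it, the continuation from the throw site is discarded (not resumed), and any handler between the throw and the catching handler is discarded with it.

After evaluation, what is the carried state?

Answer: 9

Step-by-step:
throw(1) @ H0 caught ⇒ 26
H1 returns (26, ())
H2 returns ((26, ()), 9)
H3 returns [((26, ()), 9)]
= [((26, ()), 9)]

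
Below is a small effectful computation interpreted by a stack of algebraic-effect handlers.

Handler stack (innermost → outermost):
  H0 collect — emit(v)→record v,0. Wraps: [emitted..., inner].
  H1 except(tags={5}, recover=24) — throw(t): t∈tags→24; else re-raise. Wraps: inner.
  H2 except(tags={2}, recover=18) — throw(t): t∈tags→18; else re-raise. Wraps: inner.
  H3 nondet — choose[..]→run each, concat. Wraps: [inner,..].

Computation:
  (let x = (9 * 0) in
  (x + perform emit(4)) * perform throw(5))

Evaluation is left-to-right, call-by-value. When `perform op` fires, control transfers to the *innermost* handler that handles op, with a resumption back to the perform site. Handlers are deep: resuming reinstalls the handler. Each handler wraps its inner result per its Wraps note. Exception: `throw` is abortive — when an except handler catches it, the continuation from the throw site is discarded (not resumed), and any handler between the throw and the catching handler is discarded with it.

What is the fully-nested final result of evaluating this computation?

Answer: [24]

Step-by-step:
emit(4) @ H0 ⇒ out+=4
throw(5) @ H1 caught ⇒ 24
H2 returns 24
H3 returns [24]
= [24]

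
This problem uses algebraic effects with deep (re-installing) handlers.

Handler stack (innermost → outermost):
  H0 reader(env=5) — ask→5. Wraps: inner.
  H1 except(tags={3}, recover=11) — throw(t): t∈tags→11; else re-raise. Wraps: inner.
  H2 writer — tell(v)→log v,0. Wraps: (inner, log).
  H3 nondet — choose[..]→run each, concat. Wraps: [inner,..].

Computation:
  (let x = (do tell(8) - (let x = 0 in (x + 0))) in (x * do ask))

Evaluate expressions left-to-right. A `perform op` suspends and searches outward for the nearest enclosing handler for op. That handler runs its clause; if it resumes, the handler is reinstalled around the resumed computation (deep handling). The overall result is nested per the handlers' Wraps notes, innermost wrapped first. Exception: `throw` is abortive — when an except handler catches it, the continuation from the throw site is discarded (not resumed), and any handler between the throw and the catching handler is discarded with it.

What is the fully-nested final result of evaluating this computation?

Working:
tell(8) @ H2 ⇒ log+=8
ask @ H0 ⇒ 5
H0 returns 0
H1 returns 0
H2 returns (0, (8))
H3 returns [(0, (8))]
= [(0, (8))]

Answer: [(0, (8))]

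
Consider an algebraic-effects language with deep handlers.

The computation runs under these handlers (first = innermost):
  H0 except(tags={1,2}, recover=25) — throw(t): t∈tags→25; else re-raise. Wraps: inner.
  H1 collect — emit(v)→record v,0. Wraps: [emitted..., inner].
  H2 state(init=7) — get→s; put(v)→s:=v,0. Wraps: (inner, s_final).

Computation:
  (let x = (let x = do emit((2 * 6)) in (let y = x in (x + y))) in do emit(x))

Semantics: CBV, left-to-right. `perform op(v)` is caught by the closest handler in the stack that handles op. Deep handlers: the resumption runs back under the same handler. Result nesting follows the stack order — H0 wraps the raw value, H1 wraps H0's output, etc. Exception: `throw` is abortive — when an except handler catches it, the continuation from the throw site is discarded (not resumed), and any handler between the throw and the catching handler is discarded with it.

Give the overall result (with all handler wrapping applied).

Evaluation trace:
emit(12) @ H1 ⇒ out+=12
emit(0) @ H1 ⇒ out+=0
H0 returns 0
H1 returns [12, 0, 0]
H2 returns ([12, 0, 0], 7)
= ([12, 0, 0], 7)

Answer: ([12, 0, 0], 7)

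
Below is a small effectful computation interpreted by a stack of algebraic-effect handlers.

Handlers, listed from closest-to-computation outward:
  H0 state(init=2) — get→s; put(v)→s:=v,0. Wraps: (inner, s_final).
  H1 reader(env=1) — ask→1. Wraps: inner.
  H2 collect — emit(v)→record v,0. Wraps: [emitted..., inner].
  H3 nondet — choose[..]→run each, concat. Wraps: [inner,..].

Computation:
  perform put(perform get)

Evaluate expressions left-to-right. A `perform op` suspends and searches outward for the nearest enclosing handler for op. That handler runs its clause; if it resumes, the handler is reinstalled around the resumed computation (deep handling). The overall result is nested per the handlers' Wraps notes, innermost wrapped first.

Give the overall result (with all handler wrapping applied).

Answer: [[(0, 2)]]

Step-by-step:
get @ H0 ⇒ 2
put(2) @ H0 ⇒ s:=2
H0 returns (0, 2)
H1 returns (0, 2)
H2 returns [(0, 2)]
H3 returns [[(0, 2)]]
= [[(0, 2)]]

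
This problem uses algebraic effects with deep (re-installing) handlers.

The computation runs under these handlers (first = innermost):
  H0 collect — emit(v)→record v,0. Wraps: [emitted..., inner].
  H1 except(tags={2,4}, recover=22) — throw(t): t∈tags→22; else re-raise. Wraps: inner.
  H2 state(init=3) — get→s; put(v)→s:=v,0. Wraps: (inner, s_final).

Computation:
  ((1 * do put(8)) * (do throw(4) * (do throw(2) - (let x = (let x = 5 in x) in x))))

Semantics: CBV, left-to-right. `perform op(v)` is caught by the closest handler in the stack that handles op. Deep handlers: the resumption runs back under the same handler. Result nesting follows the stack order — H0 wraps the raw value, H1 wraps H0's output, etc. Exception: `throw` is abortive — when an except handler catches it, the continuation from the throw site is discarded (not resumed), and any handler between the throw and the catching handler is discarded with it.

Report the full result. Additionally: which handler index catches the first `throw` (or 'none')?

Step-by-step:
put(8) @ H2 ⇒ s:=8
throw(4) @ H1 caught ⇒ 22
H2 returns (22, 8)
= (22, 8)

Answer: (22, 8) ; first throw caught by: H1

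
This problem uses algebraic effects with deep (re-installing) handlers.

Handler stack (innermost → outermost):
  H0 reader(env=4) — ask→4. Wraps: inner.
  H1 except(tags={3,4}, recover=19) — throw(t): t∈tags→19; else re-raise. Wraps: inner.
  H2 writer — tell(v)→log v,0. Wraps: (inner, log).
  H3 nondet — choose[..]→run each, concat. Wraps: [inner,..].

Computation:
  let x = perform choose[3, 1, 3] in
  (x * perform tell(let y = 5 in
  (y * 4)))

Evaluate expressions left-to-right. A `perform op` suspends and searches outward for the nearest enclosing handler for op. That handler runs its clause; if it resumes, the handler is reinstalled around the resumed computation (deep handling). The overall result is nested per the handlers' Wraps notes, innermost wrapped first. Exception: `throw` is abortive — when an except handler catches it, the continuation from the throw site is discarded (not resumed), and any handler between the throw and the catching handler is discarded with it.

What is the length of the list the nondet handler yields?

Answer: 3

Step-by-step:
choose[3, 1, 3] @ H3
  branch[0] choose=3:
    tell(20) @ H2 ⇒ log+=20
    H0 returns 0
    H1 returns 0
    H2 returns (0, (20))
    H3 returns [(0, (20))]
  branch[1] choose=1:
    tell(20) @ H2 ⇒ log+=20
    H0 returns 0
    H1 returns 0
    H2 returns (0, (20))
    H3 returns [(0, (20))]
  branch[2] choose=3:
    tell(20) @ H2 ⇒ log+=20
    H0 returns 0
    H1 returns 0
    H2 returns (0, (20))
    H3 returns [(0, (20))]
= [(0, (20)), (0, (20)), (0, (20))]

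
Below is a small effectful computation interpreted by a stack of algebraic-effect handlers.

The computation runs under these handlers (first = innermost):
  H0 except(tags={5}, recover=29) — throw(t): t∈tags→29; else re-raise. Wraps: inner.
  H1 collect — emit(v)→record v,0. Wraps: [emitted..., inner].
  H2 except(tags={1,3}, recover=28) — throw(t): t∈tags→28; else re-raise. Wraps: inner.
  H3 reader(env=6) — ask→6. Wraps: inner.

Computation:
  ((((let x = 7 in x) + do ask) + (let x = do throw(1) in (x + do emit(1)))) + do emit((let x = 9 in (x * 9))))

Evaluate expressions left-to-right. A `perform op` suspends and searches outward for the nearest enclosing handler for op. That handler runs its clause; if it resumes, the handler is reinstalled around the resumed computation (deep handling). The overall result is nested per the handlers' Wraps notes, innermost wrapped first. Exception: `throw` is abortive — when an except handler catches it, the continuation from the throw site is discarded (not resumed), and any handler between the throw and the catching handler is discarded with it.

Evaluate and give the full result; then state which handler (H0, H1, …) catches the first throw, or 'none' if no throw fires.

Working:
ask @ H3 ⇒ 6
throw(1) @ H0 re-raised
throw(1) @ H2 caught ⇒ 28
H3 returns 28
= 28

Answer: 28 ; first throw caught by: H2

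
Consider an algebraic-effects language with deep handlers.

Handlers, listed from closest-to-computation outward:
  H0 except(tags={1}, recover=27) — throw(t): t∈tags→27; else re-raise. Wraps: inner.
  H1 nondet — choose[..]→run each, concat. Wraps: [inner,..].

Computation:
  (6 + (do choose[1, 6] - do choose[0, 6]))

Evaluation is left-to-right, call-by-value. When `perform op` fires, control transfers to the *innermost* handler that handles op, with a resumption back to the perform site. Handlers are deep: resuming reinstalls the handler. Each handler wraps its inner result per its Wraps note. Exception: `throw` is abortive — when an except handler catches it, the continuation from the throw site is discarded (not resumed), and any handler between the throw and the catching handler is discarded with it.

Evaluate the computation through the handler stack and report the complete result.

Evaluation trace:
choose[1, 6] @ H1
  branch[0] choose=1:
    choose[0, 6] @ H1
      branch[0] choose=0:
        H0 returns 7
        H1 returns [7]
      branch[1] choose=6:
        H0 returns 1
        H1 returns [1]
  branch[1] choose=6:
    choose[0, 6] @ H1
      branch[0] choose=0:
        H0 returns 12
        H1 returns [12]
      branch[1] choose=6:
        H0 returns 6
        H1 returns [6]
= [7, 1, 12, 6]

Answer: [7, 1, 12, 6]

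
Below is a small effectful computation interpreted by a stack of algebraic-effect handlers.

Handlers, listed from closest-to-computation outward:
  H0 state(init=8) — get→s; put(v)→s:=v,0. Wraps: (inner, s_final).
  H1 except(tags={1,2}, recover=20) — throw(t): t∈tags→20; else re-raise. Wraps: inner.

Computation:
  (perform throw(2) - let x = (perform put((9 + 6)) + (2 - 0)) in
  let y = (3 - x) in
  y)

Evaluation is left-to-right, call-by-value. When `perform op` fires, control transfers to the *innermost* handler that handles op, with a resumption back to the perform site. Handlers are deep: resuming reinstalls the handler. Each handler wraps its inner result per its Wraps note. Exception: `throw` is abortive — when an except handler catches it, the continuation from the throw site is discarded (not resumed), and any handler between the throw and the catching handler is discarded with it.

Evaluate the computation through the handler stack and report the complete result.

Answer: 20

Step-by-step:
throw(2) @ H1 caught ⇒ 20
= 20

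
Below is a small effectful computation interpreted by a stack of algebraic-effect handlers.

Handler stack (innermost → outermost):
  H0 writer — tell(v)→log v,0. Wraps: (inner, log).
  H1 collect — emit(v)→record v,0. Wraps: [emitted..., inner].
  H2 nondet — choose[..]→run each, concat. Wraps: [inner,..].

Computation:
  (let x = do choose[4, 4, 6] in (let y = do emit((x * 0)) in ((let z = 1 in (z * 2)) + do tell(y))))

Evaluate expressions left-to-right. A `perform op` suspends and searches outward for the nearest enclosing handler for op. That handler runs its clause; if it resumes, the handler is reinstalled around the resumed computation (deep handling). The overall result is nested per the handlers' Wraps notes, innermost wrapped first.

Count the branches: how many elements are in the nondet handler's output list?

Answer: 3

Step-by-step:
choose[4, 4, 6] @ H2
  branch[0] choose=4:
    emit(0) @ H1 ⇒ out+=0
    tell(0) @ H0 ⇒ log+=0
    H0 returns (2, (0))
    H1 returns [0, (2, (0))]
    H2 returns [[0, (2, (0))]]
  branch[1] choose=4:
    emit(0) @ H1 ⇒ out+=0
    tell(0) @ H0 ⇒ log+=0
    H0 returns (2, (0))
    H1 returns [0, (2, (0))]
    H2 returns [[0, (2, (0))]]
  branch[2] choose=6:
    emit(0) @ H1 ⇒ out+=0
    tell(0) @ H0 ⇒ log+=0
    H0 returns (2, (0))
    H1 returns [0, (2, (0))]
    H2 returns [[0, (2, (0))]]
= [[0, (2, (0))], [0, (2, (0))], [0, (2, (0))]]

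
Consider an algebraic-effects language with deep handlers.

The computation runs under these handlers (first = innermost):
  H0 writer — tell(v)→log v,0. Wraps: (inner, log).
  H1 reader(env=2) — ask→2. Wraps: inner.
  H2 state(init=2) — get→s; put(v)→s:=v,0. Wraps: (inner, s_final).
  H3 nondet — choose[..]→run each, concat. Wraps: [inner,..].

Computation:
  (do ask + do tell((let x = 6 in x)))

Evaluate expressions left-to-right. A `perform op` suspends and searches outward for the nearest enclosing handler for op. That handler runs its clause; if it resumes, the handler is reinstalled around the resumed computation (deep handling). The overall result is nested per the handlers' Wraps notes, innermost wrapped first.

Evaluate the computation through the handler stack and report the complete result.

Answer: [((2, (6)), 2)]

Working:
ask @ H1 ⇒ 2
tell(6) @ H0 ⇒ log+=6
H0 returns (2, (6))
H1 returns (2, (6))
H2 returns ((2, (6)), 2)
H3 returns [((2, (6)), 2)]
= [((2, (6)), 2)]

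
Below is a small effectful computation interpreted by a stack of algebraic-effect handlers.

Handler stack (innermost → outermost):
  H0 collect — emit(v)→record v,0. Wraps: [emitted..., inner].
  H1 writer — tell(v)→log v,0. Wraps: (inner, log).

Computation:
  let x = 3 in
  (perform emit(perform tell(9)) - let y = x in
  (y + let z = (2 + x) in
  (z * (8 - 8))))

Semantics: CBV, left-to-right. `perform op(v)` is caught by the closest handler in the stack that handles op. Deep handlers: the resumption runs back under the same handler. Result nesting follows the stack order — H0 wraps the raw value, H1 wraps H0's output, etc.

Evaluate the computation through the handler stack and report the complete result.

Evaluation trace:
tell(9) @ H1 ⇒ log+=9
emit(0) @ H0 ⇒ out+=0
H0 returns [0, -3]
H1 returns ([0, -3], (9))
= ([0, -3], (9))

Answer: ([0, -3], (9))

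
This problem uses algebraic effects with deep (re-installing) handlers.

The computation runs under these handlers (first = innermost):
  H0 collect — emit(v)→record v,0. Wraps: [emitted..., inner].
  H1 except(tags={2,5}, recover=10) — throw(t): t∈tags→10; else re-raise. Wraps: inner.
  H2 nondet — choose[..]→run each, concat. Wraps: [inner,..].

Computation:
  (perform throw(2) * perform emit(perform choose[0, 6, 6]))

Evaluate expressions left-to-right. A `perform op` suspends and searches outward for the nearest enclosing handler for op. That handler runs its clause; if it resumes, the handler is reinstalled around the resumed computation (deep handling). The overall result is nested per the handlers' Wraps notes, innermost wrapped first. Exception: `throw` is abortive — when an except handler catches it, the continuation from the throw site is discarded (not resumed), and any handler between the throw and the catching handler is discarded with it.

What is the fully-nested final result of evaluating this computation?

Working:
throw(2) @ H1 caught ⇒ 10
H2 returns [10]
= [10]

Answer: [10]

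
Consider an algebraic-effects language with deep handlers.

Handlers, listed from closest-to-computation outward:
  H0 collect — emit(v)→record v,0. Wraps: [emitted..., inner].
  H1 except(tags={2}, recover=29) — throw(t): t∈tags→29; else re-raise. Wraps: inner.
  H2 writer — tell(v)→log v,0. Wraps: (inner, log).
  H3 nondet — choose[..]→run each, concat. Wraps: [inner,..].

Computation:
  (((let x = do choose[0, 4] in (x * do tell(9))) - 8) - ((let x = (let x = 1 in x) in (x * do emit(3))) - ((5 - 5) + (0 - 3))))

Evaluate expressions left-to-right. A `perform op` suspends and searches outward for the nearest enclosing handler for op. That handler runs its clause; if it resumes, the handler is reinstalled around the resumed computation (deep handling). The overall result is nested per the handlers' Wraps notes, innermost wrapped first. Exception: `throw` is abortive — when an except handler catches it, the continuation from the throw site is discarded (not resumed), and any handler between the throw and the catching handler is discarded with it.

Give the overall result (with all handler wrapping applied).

Step-by-step:
choose[0, 4] @ H3
  branch[0] choose=0:
    tell(9) @ H2 ⇒ log+=9
    emit(3) @ H0 ⇒ out+=3
    H0 returns [3, -11]
    H1 returns [3, -11]
    H2 returns ([3, -11], (9))
    H3 returns [([3, -11], (9))]
  branch[1] choose=4:
    tell(9) @ H2 ⇒ log+=9
    emit(3) @ H0 ⇒ out+=3
    H0 returns [3, -11]
    H1 returns [3, -11]
    H2 returns ([3, -11], (9))
    H3 returns [([3, -11], (9))]
= [([3, -11], (9)), ([3, -11], (9))]

Answer: [([3, -11], (9)), ([3, -11], (9))]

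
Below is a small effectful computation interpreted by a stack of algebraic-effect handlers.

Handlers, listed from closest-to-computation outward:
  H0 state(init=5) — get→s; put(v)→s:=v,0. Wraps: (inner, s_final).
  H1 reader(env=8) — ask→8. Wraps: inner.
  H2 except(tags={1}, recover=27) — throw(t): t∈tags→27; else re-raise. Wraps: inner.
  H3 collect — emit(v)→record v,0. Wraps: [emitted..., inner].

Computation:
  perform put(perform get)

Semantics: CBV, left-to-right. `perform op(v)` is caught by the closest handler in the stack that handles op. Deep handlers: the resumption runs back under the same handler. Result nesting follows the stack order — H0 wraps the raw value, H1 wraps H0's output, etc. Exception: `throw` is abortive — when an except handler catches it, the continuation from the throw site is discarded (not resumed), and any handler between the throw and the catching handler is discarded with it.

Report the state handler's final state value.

Evaluation trace:
get @ H0 ⇒ 5
put(5) @ H0 ⇒ s:=5
H0 returns (0, 5)
H1 returns (0, 5)
H2 returns (0, 5)
H3 returns [(0, 5)]
= [(0, 5)]

Answer: 5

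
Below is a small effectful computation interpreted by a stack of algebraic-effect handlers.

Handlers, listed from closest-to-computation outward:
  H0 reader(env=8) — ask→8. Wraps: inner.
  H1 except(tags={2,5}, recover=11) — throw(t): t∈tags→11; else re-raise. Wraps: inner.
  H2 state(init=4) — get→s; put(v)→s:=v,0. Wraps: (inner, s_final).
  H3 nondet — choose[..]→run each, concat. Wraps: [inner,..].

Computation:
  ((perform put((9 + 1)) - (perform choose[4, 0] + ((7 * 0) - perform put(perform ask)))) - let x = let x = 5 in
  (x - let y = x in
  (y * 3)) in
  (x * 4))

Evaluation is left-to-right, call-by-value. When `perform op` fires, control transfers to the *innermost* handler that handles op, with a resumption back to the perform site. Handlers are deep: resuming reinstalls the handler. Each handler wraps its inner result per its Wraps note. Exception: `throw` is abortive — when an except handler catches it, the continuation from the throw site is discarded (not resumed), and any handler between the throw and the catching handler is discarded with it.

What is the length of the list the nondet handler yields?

Answer: 2

Working:
put(10) @ H2 ⇒ s:=10
choose[4, 0] @ H3
  branch[0] choose=4:
    ask @ H0 ⇒ 8
    put(8) @ H2 ⇒ s:=8
    H0 returns 36
    H1 returns 36
    H2 returns (36, 8)
    H3 returns [(36, 8)]
  branch[1] choose=0:
    ask @ H0 ⇒ 8
    put(8) @ H2 ⇒ s:=8
    H0 returns 40
    H1 returns 40
    H2 returns (40, 8)
    H3 returns [(40, 8)]
= [(36, 8), (40, 8)]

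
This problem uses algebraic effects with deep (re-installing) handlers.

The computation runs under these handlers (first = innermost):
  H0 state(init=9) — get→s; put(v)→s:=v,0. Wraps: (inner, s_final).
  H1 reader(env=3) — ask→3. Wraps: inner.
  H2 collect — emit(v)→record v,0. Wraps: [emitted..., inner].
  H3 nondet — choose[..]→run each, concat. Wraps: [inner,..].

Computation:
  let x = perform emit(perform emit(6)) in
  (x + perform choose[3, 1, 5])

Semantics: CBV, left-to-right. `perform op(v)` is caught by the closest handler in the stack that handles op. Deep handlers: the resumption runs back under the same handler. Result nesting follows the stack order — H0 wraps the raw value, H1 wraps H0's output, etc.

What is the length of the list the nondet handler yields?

Answer: 3

Step-by-step:
emit(6) @ H2 ⇒ out+=6
emit(0) @ H2 ⇒ out+=0
choose[3, 1, 5] @ H3
  branch[0] choose=3:
    H0 returns (3, 9)
    H1 returns (3, 9)
    H2 returns [6, 0, (3, 9)]
    H3 returns [[6, 0, (3, 9)]]
  branch[1] choose=1:
    H0 returns (1, 9)
    H1 returns (1, 9)
    H2 returns [6, 0, (1, 9)]
    H3 returns [[6, 0, (1, 9)]]
  branch[2] choose=5:
    H0 returns (5, 9)
    H1 returns (5, 9)
    H2 returns [6, 0, (5, 9)]
    H3 returns [[6, 0, (5, 9)]]
= [[6, 0, (3, 9)], [6, 0, (1, 9)], [6, 0, (5, 9)]]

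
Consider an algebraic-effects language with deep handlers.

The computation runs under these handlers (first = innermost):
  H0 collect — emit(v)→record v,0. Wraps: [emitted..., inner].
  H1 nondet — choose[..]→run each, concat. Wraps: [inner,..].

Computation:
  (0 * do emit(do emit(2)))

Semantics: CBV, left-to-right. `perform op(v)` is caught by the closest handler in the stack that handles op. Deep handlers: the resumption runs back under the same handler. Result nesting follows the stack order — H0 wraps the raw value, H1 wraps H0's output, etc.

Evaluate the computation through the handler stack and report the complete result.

Evaluation trace:
emit(2) @ H0 ⇒ out+=2
emit(0) @ H0 ⇒ out+=0
H0 returns [2, 0, 0]
H1 returns [[2, 0, 0]]
= [[2, 0, 0]]

Answer: [[2, 0, 0]]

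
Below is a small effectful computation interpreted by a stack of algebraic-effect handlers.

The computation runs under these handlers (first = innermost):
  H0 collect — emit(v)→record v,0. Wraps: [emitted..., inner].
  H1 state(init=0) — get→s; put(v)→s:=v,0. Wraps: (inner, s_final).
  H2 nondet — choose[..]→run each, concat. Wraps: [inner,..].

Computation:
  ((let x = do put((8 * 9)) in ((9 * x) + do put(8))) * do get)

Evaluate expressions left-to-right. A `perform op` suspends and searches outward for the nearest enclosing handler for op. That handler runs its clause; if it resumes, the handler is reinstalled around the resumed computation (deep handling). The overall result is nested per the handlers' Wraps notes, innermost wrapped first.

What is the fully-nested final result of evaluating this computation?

Answer: [([0], 8)]

Working:
put(72) @ H1 ⇒ s:=72
put(8) @ H1 ⇒ s:=8
get @ H1 ⇒ 8
H0 returns [0]
H1 returns ([0], 8)
H2 returns [([0], 8)]
= [([0], 8)]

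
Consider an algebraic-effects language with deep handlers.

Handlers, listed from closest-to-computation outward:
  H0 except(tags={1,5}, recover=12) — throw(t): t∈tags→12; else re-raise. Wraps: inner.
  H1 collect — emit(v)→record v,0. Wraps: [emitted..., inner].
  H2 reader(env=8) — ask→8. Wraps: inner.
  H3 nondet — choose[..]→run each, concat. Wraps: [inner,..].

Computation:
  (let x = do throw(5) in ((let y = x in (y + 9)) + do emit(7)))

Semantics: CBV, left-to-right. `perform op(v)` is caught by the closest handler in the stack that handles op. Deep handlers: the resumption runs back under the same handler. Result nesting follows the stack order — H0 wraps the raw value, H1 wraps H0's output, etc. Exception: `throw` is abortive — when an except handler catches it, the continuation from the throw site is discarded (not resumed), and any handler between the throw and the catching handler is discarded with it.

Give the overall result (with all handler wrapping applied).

Answer: [[12]]

Step-by-step:
throw(5) @ H0 caught ⇒ 12
H1 returns [12]
H2 returns [12]
H3 returns [[12]]
= [[12]]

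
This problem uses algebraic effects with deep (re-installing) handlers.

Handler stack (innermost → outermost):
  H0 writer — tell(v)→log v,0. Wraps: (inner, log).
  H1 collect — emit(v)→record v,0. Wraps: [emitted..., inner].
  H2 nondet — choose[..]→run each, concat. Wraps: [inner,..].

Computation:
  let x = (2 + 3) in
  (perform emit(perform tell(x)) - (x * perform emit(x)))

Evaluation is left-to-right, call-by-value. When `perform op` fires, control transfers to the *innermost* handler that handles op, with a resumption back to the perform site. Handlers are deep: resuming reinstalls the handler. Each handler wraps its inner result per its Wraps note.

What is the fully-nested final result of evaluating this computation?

Evaluation trace:
tell(5) @ H0 ⇒ log+=5
emit(0) @ H1 ⇒ out+=0
emit(5) @ H1 ⇒ out+=5
H0 returns (0, (5))
H1 returns [0, 5, (0, (5))]
H2 returns [[0, 5, (0, (5))]]
= [[0, 5, (0, (5))]]

Answer: [[0, 5, (0, (5))]]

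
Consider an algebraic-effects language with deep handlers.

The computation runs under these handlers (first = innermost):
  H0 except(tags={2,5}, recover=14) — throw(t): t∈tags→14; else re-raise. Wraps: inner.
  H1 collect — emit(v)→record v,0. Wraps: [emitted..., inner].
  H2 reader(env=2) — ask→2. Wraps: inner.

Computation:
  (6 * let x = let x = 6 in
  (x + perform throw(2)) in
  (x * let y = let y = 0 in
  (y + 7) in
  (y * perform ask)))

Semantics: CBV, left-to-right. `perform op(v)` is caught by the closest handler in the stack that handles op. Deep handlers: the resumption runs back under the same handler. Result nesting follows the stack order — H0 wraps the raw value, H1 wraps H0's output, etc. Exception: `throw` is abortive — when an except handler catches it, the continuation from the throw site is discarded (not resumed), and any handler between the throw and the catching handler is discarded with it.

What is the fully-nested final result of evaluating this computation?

Step-by-step:
throw(2) @ H0 caught ⇒ 14
H1 returns [14]
H2 returns [14]
= [14]

Answer: [14]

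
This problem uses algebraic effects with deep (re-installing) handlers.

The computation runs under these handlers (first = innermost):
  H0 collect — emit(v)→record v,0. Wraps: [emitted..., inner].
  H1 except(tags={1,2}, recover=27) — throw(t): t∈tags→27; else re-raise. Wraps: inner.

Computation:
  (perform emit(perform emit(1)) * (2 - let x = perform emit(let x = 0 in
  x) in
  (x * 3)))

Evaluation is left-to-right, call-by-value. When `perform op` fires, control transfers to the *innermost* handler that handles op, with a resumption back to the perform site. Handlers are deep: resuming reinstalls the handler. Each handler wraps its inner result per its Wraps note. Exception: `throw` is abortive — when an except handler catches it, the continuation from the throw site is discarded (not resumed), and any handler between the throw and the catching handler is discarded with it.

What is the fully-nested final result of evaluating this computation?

Evaluation trace:
emit(1) @ H0 ⇒ out+=1
emit(0) @ H0 ⇒ out+=0
emit(0) @ H0 ⇒ out+=0
H0 returns [1, 0, 0, 0]
H1 returns [1, 0, 0, 0]
= [1, 0, 0, 0]

Answer: [1, 0, 0, 0]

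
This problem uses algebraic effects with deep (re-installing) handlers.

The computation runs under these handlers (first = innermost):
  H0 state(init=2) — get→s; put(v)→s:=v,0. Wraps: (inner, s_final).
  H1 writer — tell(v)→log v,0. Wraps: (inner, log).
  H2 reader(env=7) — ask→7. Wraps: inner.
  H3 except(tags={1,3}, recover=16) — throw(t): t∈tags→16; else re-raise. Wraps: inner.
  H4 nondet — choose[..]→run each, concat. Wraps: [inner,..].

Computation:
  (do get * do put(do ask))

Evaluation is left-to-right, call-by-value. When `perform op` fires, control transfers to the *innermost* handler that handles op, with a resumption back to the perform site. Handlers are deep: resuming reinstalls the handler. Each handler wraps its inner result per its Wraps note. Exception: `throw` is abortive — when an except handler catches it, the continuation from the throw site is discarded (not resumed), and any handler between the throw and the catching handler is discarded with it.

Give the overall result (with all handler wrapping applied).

Working:
get @ H0 ⇒ 2
ask @ H2 ⇒ 7
put(7) @ H0 ⇒ s:=7
H0 returns (0, 7)
H1 returns ((0, 7), ())
H2 returns ((0, 7), ())
H3 returns ((0, 7), ())
H4 returns [((0, 7), ())]
= [((0, 7), ())]

Answer: [((0, 7), ())]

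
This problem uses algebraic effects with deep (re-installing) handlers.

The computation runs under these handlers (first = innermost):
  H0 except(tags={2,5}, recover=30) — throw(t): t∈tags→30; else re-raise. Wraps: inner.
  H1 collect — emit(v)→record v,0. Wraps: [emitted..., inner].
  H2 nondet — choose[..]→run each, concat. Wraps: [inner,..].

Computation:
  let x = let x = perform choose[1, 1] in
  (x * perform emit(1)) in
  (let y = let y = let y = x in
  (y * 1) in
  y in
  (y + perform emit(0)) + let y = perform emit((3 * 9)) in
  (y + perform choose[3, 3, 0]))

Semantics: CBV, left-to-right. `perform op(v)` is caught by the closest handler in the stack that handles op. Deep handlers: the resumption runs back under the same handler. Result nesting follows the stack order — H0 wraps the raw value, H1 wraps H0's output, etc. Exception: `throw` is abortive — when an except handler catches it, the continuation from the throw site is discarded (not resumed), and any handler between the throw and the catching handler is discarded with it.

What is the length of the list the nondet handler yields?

Evaluation trace:
choose[1, 1] @ H2
  branch[0] choose=1:
    emit(1) @ H1 ⇒ out+=1
    emit(0) @ H1 ⇒ out+=0
    emit(27) @ H1 ⇒ out+=27
    choose[3, 3, 0] @ H2
      branch[0] choose=3:
        H0 returns 3
        H1 returns [1, 0, 27, 3]
        H2 returns [[1, 0, 27, 3]]
      branch[1] choose=3:
        H0 returns 3
        H1 returns [1, 0, 27, 3]
        H2 returns [[1, 0, 27, 3]]
      branch[2] choose=0:
        H0 returns 0
        H1 returns [1, 0, 27, 0]
        H2 returns [[1, 0, 27, 0]]
  branch[1] choose=1:
    emit(1) @ H1 ⇒ out+=1
    emit(0) @ H1 ⇒ out+=0
    emit(27) @ H1 ⇒ out+=27
    choose[3, 3, 0] @ H2
      branch[0] choose=3:
        H0 returns 3
        H1 returns [1, 0, 27, 3]
        H2 returns [[1, 0, 27, 3]]
      branch[1] choose=3:
        H0 returns 3
        H1 returns [1, 0, 27, 3]
        H2 returns [[1, 0, 27, 3]]
      branch[2] choose=0:
        H0 returns 0
        H1 returns [1, 0, 27, 0]
        H2 returns [[1, 0, 27, 0]]
= [[1, 0, 27, 3], [1, 0, 27, 3], [1, 0, 27, 0], [1, 0, 27, 3], [1, 0, 27, 3], [1, 0, 27, 0]]

Answer: 6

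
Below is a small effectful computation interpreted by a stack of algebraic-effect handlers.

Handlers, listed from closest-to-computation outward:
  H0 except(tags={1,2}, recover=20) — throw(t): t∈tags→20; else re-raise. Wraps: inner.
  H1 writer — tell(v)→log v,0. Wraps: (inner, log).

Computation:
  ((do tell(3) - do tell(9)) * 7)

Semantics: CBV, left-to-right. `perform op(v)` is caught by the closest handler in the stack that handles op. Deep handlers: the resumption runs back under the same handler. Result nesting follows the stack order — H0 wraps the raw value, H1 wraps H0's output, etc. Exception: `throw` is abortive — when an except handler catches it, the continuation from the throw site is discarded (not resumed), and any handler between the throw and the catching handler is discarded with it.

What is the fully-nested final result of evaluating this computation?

Answer: (0, (3, 9))

Working:
tell(3) @ H1 ⇒ log+=3
tell(9) @ H1 ⇒ log+=9
H0 returns 0
H1 returns (0, (3, 9))
= (0, (3, 9))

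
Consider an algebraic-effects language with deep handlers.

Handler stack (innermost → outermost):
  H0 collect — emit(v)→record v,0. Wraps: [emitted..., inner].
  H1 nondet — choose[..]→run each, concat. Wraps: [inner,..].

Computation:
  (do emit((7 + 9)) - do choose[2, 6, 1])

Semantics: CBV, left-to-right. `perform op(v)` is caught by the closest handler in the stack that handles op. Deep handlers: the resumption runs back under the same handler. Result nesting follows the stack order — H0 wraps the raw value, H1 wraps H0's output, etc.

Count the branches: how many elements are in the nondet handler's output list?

Step-by-step:
emit(16) @ H0 ⇒ out+=16
choose[2, 6, 1] @ H1
  branch[0] choose=2:
    H0 returns [16, -2]
    H1 returns [[16, -2]]
  branch[1] choose=6:
    H0 returns [16, -6]
    H1 returns [[16, -6]]
  branch[2] choose=1:
    H0 returns [16, -1]
    H1 returns [[16, -1]]
= [[16, -2], [16, -6], [16, -1]]

Answer: 3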